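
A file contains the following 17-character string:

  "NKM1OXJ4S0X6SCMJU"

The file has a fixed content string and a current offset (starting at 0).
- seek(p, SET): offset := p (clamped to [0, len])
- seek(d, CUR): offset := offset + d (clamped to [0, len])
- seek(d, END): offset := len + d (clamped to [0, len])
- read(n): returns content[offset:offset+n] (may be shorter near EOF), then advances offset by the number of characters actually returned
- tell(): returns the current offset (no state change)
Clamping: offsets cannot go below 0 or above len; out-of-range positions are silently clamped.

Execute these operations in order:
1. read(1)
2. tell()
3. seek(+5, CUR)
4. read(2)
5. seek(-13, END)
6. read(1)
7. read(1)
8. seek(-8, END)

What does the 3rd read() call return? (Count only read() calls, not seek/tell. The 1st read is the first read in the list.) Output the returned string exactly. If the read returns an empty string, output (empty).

Answer: O

Derivation:
After 1 (read(1)): returned 'N', offset=1
After 2 (tell()): offset=1
After 3 (seek(+5, CUR)): offset=6
After 4 (read(2)): returned 'J4', offset=8
After 5 (seek(-13, END)): offset=4
After 6 (read(1)): returned 'O', offset=5
After 7 (read(1)): returned 'X', offset=6
After 8 (seek(-8, END)): offset=9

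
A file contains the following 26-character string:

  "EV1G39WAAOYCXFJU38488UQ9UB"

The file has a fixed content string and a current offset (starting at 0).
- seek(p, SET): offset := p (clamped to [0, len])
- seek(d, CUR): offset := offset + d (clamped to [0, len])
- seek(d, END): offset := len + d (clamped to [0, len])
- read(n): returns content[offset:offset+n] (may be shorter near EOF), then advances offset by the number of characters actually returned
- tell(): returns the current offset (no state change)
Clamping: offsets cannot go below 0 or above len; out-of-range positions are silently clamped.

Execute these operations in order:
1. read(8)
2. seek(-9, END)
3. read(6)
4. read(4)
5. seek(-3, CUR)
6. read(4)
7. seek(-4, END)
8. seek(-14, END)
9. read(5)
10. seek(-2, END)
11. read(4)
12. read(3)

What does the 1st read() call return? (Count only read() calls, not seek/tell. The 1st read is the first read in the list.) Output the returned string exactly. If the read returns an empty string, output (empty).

After 1 (read(8)): returned 'EV1G39WA', offset=8
After 2 (seek(-9, END)): offset=17
After 3 (read(6)): returned '8488UQ', offset=23
After 4 (read(4)): returned '9UB', offset=26
After 5 (seek(-3, CUR)): offset=23
After 6 (read(4)): returned '9UB', offset=26
After 7 (seek(-4, END)): offset=22
After 8 (seek(-14, END)): offset=12
After 9 (read(5)): returned 'XFJU3', offset=17
After 10 (seek(-2, END)): offset=24
After 11 (read(4)): returned 'UB', offset=26
After 12 (read(3)): returned '', offset=26

Answer: EV1G39WA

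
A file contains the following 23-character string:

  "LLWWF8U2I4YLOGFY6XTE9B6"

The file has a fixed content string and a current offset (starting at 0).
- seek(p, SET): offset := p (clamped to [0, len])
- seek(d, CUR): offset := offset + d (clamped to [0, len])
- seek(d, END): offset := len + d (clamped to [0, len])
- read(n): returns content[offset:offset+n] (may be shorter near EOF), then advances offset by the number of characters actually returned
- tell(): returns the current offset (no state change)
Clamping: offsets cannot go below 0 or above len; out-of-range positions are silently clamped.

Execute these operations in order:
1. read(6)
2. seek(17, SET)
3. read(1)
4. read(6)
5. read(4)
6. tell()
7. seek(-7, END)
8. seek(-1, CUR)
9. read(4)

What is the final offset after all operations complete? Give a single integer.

After 1 (read(6)): returned 'LLWWF8', offset=6
After 2 (seek(17, SET)): offset=17
After 3 (read(1)): returned 'X', offset=18
After 4 (read(6)): returned 'TE9B6', offset=23
After 5 (read(4)): returned '', offset=23
After 6 (tell()): offset=23
After 7 (seek(-7, END)): offset=16
After 8 (seek(-1, CUR)): offset=15
After 9 (read(4)): returned 'Y6XT', offset=19

Answer: 19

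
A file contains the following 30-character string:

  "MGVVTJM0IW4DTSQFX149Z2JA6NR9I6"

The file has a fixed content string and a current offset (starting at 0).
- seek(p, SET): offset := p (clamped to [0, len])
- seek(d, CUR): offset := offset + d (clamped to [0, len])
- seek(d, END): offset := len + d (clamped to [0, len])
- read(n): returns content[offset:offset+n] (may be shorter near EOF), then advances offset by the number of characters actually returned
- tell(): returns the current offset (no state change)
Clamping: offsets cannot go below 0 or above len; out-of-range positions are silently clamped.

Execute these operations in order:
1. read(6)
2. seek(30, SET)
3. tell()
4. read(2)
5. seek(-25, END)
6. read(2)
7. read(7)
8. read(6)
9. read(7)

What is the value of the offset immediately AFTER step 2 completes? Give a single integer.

After 1 (read(6)): returned 'MGVVTJ', offset=6
After 2 (seek(30, SET)): offset=30

Answer: 30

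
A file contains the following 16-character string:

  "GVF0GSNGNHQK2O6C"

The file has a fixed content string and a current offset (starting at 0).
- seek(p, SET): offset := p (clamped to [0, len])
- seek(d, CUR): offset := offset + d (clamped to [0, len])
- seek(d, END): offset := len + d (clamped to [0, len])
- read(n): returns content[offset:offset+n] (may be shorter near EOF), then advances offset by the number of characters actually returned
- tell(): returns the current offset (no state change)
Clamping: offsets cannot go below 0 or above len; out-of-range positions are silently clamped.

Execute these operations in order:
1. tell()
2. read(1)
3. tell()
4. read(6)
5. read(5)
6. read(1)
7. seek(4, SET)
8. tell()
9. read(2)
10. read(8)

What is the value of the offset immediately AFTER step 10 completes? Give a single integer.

Answer: 14

Derivation:
After 1 (tell()): offset=0
After 2 (read(1)): returned 'G', offset=1
After 3 (tell()): offset=1
After 4 (read(6)): returned 'VF0GSN', offset=7
After 5 (read(5)): returned 'GNHQK', offset=12
After 6 (read(1)): returned '2', offset=13
After 7 (seek(4, SET)): offset=4
After 8 (tell()): offset=4
After 9 (read(2)): returned 'GS', offset=6
After 10 (read(8)): returned 'NGNHQK2O', offset=14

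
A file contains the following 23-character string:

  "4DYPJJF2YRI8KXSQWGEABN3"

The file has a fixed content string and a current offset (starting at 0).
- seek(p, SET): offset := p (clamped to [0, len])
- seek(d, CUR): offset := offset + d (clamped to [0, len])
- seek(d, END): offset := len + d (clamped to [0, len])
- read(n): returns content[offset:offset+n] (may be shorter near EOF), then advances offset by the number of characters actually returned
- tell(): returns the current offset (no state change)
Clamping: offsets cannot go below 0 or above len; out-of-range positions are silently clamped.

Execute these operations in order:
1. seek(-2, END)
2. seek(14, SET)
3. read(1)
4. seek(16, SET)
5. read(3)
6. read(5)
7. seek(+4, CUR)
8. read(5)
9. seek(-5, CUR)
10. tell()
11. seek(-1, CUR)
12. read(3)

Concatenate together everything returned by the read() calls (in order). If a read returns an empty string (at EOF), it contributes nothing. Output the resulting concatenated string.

After 1 (seek(-2, END)): offset=21
After 2 (seek(14, SET)): offset=14
After 3 (read(1)): returned 'S', offset=15
After 4 (seek(16, SET)): offset=16
After 5 (read(3)): returned 'WGE', offset=19
After 6 (read(5)): returned 'ABN3', offset=23
After 7 (seek(+4, CUR)): offset=23
After 8 (read(5)): returned '', offset=23
After 9 (seek(-5, CUR)): offset=18
After 10 (tell()): offset=18
After 11 (seek(-1, CUR)): offset=17
After 12 (read(3)): returned 'GEA', offset=20

Answer: SWGEABN3GEA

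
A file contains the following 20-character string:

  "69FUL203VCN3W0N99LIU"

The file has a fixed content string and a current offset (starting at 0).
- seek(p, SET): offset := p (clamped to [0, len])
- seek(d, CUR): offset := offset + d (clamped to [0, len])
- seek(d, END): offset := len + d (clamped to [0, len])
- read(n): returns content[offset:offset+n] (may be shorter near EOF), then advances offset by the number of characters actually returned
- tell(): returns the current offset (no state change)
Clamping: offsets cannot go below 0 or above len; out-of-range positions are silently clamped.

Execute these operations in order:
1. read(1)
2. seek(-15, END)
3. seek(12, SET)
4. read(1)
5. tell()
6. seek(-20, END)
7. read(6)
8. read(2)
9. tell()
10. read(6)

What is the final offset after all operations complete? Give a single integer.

Answer: 14

Derivation:
After 1 (read(1)): returned '6', offset=1
After 2 (seek(-15, END)): offset=5
After 3 (seek(12, SET)): offset=12
After 4 (read(1)): returned 'W', offset=13
After 5 (tell()): offset=13
After 6 (seek(-20, END)): offset=0
After 7 (read(6)): returned '69FUL2', offset=6
After 8 (read(2)): returned '03', offset=8
After 9 (tell()): offset=8
After 10 (read(6)): returned 'VCN3W0', offset=14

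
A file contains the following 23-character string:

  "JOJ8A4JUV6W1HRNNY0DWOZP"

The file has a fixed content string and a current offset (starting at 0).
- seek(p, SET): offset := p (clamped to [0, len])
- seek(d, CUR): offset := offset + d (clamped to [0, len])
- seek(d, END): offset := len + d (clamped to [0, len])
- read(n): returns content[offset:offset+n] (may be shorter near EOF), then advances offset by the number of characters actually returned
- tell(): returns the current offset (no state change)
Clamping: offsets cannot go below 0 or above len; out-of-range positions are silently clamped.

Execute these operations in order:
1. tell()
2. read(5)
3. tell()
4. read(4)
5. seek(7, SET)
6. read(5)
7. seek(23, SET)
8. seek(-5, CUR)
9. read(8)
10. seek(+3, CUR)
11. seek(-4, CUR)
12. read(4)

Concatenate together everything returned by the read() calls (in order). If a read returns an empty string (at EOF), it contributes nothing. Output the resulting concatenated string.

After 1 (tell()): offset=0
After 2 (read(5)): returned 'JOJ8A', offset=5
After 3 (tell()): offset=5
After 4 (read(4)): returned '4JUV', offset=9
After 5 (seek(7, SET)): offset=7
After 6 (read(5)): returned 'UV6W1', offset=12
After 7 (seek(23, SET)): offset=23
After 8 (seek(-5, CUR)): offset=18
After 9 (read(8)): returned 'DWOZP', offset=23
After 10 (seek(+3, CUR)): offset=23
After 11 (seek(-4, CUR)): offset=19
After 12 (read(4)): returned 'WOZP', offset=23

Answer: JOJ8A4JUVUV6W1DWOZPWOZP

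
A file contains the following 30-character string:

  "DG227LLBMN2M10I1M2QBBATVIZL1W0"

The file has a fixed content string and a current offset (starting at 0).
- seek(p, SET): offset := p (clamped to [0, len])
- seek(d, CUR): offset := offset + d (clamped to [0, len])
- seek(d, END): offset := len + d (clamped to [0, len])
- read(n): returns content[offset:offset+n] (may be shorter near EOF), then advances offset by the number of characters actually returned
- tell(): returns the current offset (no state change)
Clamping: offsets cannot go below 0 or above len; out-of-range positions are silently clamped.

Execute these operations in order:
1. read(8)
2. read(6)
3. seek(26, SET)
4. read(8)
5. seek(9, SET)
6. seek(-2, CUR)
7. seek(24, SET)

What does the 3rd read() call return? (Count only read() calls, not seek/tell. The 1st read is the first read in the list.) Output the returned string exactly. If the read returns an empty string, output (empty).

After 1 (read(8)): returned 'DG227LLB', offset=8
After 2 (read(6)): returned 'MN2M10', offset=14
After 3 (seek(26, SET)): offset=26
After 4 (read(8)): returned 'L1W0', offset=30
After 5 (seek(9, SET)): offset=9
After 6 (seek(-2, CUR)): offset=7
After 7 (seek(24, SET)): offset=24

Answer: L1W0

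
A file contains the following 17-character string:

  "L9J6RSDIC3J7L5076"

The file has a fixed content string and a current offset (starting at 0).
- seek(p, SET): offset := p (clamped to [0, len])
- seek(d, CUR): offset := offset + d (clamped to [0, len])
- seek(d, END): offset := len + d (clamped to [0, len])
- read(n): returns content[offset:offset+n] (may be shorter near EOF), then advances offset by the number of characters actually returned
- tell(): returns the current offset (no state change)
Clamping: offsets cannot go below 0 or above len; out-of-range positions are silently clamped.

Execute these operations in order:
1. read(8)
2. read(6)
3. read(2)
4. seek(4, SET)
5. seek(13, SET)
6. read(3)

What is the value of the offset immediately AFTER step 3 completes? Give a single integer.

After 1 (read(8)): returned 'L9J6RSDI', offset=8
After 2 (read(6)): returned 'C3J7L5', offset=14
After 3 (read(2)): returned '07', offset=16

Answer: 16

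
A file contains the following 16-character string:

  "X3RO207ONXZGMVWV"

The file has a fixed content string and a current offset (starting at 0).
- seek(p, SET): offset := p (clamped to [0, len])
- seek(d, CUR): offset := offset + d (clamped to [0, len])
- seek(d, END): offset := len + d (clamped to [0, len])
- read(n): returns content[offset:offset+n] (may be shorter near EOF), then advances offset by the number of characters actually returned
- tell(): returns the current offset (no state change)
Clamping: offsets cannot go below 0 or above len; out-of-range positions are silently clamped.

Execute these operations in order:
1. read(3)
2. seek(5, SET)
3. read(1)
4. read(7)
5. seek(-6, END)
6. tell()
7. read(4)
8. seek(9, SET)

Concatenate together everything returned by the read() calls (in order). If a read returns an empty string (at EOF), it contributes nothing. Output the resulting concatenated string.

Answer: X3R07ONXZGMZGMV

Derivation:
After 1 (read(3)): returned 'X3R', offset=3
After 2 (seek(5, SET)): offset=5
After 3 (read(1)): returned '0', offset=6
After 4 (read(7)): returned '7ONXZGM', offset=13
After 5 (seek(-6, END)): offset=10
After 6 (tell()): offset=10
After 7 (read(4)): returned 'ZGMV', offset=14
After 8 (seek(9, SET)): offset=9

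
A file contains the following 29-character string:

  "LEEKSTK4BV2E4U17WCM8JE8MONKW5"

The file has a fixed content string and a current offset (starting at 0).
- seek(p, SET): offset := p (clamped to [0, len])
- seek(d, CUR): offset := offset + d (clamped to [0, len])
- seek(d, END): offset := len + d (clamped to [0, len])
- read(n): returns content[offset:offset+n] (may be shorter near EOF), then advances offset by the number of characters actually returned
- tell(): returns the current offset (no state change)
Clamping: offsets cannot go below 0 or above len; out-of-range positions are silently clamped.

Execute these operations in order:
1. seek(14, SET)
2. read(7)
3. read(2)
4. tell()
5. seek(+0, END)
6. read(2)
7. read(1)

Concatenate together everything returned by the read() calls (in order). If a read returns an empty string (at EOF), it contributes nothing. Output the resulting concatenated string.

After 1 (seek(14, SET)): offset=14
After 2 (read(7)): returned '17WCM8J', offset=21
After 3 (read(2)): returned 'E8', offset=23
After 4 (tell()): offset=23
After 5 (seek(+0, END)): offset=29
After 6 (read(2)): returned '', offset=29
After 7 (read(1)): returned '', offset=29

Answer: 17WCM8JE8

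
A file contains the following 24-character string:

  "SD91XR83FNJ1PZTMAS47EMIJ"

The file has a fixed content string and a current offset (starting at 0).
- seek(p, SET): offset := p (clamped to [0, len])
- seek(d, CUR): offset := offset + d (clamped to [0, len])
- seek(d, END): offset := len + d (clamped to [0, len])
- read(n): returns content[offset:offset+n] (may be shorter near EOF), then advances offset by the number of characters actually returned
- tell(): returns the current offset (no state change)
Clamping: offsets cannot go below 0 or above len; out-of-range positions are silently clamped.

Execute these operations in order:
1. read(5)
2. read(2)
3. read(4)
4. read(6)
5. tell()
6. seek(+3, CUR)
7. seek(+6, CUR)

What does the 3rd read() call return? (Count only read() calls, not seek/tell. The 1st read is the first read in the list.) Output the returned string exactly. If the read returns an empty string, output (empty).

After 1 (read(5)): returned 'SD91X', offset=5
After 2 (read(2)): returned 'R8', offset=7
After 3 (read(4)): returned '3FNJ', offset=11
After 4 (read(6)): returned '1PZTMA', offset=17
After 5 (tell()): offset=17
After 6 (seek(+3, CUR)): offset=20
After 7 (seek(+6, CUR)): offset=24

Answer: 3FNJ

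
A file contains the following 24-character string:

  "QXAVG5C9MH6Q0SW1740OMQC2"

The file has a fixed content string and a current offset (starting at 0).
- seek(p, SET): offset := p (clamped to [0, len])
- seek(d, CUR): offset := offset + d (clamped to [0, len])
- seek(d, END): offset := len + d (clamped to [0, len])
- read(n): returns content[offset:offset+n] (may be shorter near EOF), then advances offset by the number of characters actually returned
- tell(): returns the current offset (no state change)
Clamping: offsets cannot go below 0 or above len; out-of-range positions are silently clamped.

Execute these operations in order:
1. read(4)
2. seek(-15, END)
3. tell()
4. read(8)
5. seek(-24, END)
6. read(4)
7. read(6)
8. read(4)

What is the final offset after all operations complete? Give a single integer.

Answer: 14

Derivation:
After 1 (read(4)): returned 'QXAV', offset=4
After 2 (seek(-15, END)): offset=9
After 3 (tell()): offset=9
After 4 (read(8)): returned 'H6Q0SW17', offset=17
After 5 (seek(-24, END)): offset=0
After 6 (read(4)): returned 'QXAV', offset=4
After 7 (read(6)): returned 'G5C9MH', offset=10
After 8 (read(4)): returned '6Q0S', offset=14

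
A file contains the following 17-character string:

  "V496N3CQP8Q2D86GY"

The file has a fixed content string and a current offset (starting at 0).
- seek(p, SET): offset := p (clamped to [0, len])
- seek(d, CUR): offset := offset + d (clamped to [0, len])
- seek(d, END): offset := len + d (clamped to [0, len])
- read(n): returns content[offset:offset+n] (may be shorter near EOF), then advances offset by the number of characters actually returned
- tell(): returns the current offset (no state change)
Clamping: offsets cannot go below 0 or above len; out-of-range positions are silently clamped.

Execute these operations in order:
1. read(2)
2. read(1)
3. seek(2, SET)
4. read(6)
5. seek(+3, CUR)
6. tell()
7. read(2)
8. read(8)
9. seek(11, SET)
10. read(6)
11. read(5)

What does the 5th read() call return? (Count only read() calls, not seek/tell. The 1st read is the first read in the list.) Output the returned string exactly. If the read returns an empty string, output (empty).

After 1 (read(2)): returned 'V4', offset=2
After 2 (read(1)): returned '9', offset=3
After 3 (seek(2, SET)): offset=2
After 4 (read(6)): returned '96N3CQ', offset=8
After 5 (seek(+3, CUR)): offset=11
After 6 (tell()): offset=11
After 7 (read(2)): returned '2D', offset=13
After 8 (read(8)): returned '86GY', offset=17
After 9 (seek(11, SET)): offset=11
After 10 (read(6)): returned '2D86GY', offset=17
After 11 (read(5)): returned '', offset=17

Answer: 86GY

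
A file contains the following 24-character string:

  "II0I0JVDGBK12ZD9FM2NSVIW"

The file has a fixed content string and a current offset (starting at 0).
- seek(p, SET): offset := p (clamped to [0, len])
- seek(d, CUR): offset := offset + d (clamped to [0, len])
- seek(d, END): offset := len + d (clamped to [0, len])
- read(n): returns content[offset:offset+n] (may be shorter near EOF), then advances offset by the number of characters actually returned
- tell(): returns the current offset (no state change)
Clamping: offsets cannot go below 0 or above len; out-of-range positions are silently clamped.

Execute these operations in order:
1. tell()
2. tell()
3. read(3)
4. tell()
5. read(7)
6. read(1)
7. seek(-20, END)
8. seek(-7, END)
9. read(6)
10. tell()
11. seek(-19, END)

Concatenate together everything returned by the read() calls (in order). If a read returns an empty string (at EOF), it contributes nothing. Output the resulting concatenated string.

Answer: II0I0JVDGBKM2NSVI

Derivation:
After 1 (tell()): offset=0
After 2 (tell()): offset=0
After 3 (read(3)): returned 'II0', offset=3
After 4 (tell()): offset=3
After 5 (read(7)): returned 'I0JVDGB', offset=10
After 6 (read(1)): returned 'K', offset=11
After 7 (seek(-20, END)): offset=4
After 8 (seek(-7, END)): offset=17
After 9 (read(6)): returned 'M2NSVI', offset=23
After 10 (tell()): offset=23
After 11 (seek(-19, END)): offset=5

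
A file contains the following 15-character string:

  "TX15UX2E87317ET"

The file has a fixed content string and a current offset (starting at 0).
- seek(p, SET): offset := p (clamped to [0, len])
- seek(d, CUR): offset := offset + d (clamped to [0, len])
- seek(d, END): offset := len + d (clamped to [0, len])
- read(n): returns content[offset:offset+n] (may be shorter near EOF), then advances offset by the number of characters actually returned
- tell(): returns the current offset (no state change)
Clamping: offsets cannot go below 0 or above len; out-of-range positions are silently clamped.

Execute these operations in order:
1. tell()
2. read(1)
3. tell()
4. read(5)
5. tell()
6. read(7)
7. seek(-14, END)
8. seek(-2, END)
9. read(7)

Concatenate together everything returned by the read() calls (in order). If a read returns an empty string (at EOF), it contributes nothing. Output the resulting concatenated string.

After 1 (tell()): offset=0
After 2 (read(1)): returned 'T', offset=1
After 3 (tell()): offset=1
After 4 (read(5)): returned 'X15UX', offset=6
After 5 (tell()): offset=6
After 6 (read(7)): returned '2E87317', offset=13
After 7 (seek(-14, END)): offset=1
After 8 (seek(-2, END)): offset=13
After 9 (read(7)): returned 'ET', offset=15

Answer: TX15UX2E87317ET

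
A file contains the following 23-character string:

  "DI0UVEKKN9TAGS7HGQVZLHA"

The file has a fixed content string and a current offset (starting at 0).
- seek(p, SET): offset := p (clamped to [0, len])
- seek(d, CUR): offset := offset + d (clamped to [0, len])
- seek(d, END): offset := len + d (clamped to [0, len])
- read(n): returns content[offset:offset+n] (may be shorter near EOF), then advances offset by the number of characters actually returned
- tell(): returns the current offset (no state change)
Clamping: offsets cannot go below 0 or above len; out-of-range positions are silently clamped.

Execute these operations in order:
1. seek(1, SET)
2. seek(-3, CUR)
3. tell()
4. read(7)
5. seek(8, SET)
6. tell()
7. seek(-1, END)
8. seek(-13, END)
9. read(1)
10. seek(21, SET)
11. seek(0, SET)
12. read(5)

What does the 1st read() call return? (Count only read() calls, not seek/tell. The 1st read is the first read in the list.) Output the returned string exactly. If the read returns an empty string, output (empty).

After 1 (seek(1, SET)): offset=1
After 2 (seek(-3, CUR)): offset=0
After 3 (tell()): offset=0
After 4 (read(7)): returned 'DI0UVEK', offset=7
After 5 (seek(8, SET)): offset=8
After 6 (tell()): offset=8
After 7 (seek(-1, END)): offset=22
After 8 (seek(-13, END)): offset=10
After 9 (read(1)): returned 'T', offset=11
After 10 (seek(21, SET)): offset=21
After 11 (seek(0, SET)): offset=0
After 12 (read(5)): returned 'DI0UV', offset=5

Answer: DI0UVEK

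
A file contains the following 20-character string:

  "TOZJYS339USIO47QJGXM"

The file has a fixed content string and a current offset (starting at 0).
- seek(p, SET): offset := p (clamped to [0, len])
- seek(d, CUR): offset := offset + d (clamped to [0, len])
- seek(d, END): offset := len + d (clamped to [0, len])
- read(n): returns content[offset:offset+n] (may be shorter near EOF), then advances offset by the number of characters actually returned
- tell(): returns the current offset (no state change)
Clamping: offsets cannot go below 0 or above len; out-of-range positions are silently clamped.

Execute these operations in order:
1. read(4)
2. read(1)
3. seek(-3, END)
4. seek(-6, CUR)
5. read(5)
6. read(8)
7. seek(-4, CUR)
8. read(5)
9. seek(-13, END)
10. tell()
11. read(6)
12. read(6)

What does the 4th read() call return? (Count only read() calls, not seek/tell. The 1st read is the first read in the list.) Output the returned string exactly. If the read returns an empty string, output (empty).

Answer: JGXM

Derivation:
After 1 (read(4)): returned 'TOZJ', offset=4
After 2 (read(1)): returned 'Y', offset=5
After 3 (seek(-3, END)): offset=17
After 4 (seek(-6, CUR)): offset=11
After 5 (read(5)): returned 'IO47Q', offset=16
After 6 (read(8)): returned 'JGXM', offset=20
After 7 (seek(-4, CUR)): offset=16
After 8 (read(5)): returned 'JGXM', offset=20
After 9 (seek(-13, END)): offset=7
After 10 (tell()): offset=7
After 11 (read(6)): returned '39USIO', offset=13
After 12 (read(6)): returned '47QJGX', offset=19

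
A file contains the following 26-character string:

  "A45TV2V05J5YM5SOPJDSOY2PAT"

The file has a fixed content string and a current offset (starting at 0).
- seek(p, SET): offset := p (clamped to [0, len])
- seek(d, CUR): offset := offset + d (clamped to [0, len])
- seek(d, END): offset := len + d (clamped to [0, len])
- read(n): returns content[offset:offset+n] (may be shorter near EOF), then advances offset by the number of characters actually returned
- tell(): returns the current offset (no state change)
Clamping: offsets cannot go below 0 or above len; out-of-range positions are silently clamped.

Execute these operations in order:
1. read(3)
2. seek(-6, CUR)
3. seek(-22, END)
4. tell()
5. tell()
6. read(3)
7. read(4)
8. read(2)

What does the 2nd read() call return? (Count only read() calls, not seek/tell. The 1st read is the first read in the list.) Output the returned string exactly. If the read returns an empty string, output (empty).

Answer: V2V

Derivation:
After 1 (read(3)): returned 'A45', offset=3
After 2 (seek(-6, CUR)): offset=0
After 3 (seek(-22, END)): offset=4
After 4 (tell()): offset=4
After 5 (tell()): offset=4
After 6 (read(3)): returned 'V2V', offset=7
After 7 (read(4)): returned '05J5', offset=11
After 8 (read(2)): returned 'YM', offset=13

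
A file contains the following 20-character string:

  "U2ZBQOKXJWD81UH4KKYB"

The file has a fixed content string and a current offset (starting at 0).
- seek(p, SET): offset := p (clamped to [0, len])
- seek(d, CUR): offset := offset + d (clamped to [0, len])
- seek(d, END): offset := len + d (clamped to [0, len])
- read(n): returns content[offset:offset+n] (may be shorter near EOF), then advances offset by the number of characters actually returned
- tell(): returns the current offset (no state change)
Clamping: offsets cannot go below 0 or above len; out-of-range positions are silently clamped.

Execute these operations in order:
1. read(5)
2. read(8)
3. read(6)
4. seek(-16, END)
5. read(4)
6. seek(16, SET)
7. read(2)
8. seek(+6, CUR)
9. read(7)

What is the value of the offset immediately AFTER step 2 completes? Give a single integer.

Answer: 13

Derivation:
After 1 (read(5)): returned 'U2ZBQ', offset=5
After 2 (read(8)): returned 'OKXJWD81', offset=13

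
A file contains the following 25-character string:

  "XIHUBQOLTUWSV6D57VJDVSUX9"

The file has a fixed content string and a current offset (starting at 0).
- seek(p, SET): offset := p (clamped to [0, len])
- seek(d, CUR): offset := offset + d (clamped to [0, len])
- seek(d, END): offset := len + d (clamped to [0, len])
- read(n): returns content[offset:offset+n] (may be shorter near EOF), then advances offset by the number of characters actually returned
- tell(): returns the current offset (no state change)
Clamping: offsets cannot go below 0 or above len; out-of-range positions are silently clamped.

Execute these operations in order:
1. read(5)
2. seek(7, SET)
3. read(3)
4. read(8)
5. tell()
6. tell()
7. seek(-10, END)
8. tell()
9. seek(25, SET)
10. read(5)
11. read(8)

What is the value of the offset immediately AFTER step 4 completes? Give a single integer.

After 1 (read(5)): returned 'XIHUB', offset=5
After 2 (seek(7, SET)): offset=7
After 3 (read(3)): returned 'LTU', offset=10
After 4 (read(8)): returned 'WSV6D57V', offset=18

Answer: 18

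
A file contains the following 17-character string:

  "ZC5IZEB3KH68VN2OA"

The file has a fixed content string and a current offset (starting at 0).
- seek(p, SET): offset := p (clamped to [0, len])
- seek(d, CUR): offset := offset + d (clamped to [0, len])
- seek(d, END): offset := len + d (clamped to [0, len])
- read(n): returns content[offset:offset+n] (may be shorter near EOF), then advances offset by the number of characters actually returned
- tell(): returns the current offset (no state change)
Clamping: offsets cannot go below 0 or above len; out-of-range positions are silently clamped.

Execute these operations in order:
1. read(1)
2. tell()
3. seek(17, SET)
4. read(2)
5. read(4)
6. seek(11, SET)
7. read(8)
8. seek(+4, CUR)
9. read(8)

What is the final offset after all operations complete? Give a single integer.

After 1 (read(1)): returned 'Z', offset=1
After 2 (tell()): offset=1
After 3 (seek(17, SET)): offset=17
After 4 (read(2)): returned '', offset=17
After 5 (read(4)): returned '', offset=17
After 6 (seek(11, SET)): offset=11
After 7 (read(8)): returned '8VN2OA', offset=17
After 8 (seek(+4, CUR)): offset=17
After 9 (read(8)): returned '', offset=17

Answer: 17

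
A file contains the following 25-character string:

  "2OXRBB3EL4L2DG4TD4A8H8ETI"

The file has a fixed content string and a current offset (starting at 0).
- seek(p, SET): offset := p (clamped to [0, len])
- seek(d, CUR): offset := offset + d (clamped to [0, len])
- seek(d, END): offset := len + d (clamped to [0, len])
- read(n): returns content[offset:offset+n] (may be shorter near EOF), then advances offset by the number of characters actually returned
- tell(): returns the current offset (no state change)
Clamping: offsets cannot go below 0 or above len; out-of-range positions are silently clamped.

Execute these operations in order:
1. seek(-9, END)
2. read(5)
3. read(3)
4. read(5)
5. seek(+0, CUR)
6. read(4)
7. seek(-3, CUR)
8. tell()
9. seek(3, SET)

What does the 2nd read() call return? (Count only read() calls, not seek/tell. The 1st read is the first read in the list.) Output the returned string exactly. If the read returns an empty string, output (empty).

After 1 (seek(-9, END)): offset=16
After 2 (read(5)): returned 'D4A8H', offset=21
After 3 (read(3)): returned '8ET', offset=24
After 4 (read(5)): returned 'I', offset=25
After 5 (seek(+0, CUR)): offset=25
After 6 (read(4)): returned '', offset=25
After 7 (seek(-3, CUR)): offset=22
After 8 (tell()): offset=22
After 9 (seek(3, SET)): offset=3

Answer: 8ET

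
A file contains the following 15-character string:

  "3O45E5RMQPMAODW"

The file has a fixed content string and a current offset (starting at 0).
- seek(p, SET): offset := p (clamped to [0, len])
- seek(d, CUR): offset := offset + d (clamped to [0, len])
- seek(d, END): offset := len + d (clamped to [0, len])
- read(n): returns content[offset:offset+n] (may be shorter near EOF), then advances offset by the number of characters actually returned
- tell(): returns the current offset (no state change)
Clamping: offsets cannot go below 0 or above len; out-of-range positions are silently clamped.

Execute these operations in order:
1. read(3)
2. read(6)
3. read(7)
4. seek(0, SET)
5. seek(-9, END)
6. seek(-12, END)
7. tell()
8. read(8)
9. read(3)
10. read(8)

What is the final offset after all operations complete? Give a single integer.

Answer: 15

Derivation:
After 1 (read(3)): returned '3O4', offset=3
After 2 (read(6)): returned '5E5RMQ', offset=9
After 3 (read(7)): returned 'PMAODW', offset=15
After 4 (seek(0, SET)): offset=0
After 5 (seek(-9, END)): offset=6
After 6 (seek(-12, END)): offset=3
After 7 (tell()): offset=3
After 8 (read(8)): returned '5E5RMQPM', offset=11
After 9 (read(3)): returned 'AOD', offset=14
After 10 (read(8)): returned 'W', offset=15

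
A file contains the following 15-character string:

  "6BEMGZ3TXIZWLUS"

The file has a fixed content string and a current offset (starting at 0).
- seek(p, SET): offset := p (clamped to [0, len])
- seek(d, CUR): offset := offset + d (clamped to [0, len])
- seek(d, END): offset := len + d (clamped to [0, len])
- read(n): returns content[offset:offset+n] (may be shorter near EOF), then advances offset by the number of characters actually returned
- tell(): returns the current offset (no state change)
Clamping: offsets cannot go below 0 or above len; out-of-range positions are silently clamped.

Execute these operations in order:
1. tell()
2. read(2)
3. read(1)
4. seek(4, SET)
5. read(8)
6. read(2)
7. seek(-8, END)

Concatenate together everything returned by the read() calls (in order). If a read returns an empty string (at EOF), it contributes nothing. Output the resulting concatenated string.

After 1 (tell()): offset=0
After 2 (read(2)): returned '6B', offset=2
After 3 (read(1)): returned 'E', offset=3
After 4 (seek(4, SET)): offset=4
After 5 (read(8)): returned 'GZ3TXIZW', offset=12
After 6 (read(2)): returned 'LU', offset=14
After 7 (seek(-8, END)): offset=7

Answer: 6BEGZ3TXIZWLU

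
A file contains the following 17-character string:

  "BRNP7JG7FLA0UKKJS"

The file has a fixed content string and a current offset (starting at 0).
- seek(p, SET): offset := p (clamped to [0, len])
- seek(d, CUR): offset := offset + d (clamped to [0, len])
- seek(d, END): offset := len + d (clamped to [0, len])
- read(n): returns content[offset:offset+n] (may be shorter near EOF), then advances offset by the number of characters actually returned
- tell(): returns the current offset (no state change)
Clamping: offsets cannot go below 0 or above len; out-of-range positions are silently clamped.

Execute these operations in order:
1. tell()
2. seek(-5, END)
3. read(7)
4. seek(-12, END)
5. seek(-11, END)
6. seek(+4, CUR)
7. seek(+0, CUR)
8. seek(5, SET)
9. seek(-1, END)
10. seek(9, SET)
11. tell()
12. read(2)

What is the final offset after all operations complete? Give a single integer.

Answer: 11

Derivation:
After 1 (tell()): offset=0
After 2 (seek(-5, END)): offset=12
After 3 (read(7)): returned 'UKKJS', offset=17
After 4 (seek(-12, END)): offset=5
After 5 (seek(-11, END)): offset=6
After 6 (seek(+4, CUR)): offset=10
After 7 (seek(+0, CUR)): offset=10
After 8 (seek(5, SET)): offset=5
After 9 (seek(-1, END)): offset=16
After 10 (seek(9, SET)): offset=9
After 11 (tell()): offset=9
After 12 (read(2)): returned 'LA', offset=11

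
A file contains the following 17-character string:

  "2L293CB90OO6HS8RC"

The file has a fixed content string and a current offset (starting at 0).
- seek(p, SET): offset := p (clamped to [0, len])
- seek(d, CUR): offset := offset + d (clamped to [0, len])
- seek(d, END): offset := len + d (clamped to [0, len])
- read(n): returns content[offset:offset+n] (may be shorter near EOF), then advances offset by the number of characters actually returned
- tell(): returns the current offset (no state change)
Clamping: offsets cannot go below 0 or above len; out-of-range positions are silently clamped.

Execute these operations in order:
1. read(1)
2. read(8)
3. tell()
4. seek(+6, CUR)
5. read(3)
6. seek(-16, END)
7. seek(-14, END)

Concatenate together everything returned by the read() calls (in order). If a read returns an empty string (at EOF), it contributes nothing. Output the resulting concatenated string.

After 1 (read(1)): returned '2', offset=1
After 2 (read(8)): returned 'L293CB90', offset=9
After 3 (tell()): offset=9
After 4 (seek(+6, CUR)): offset=15
After 5 (read(3)): returned 'RC', offset=17
After 6 (seek(-16, END)): offset=1
After 7 (seek(-14, END)): offset=3

Answer: 2L293CB90RC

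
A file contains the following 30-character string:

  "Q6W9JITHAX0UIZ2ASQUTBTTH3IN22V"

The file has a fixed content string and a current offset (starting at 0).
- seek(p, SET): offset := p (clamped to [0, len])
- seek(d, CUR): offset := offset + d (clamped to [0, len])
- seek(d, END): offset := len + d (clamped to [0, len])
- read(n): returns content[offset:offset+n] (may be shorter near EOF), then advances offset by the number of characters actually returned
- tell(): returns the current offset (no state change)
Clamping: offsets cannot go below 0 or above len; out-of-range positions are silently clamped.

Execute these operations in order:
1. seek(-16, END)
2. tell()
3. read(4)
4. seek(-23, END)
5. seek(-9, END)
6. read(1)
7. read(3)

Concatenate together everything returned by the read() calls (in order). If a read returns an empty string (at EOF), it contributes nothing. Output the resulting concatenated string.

After 1 (seek(-16, END)): offset=14
After 2 (tell()): offset=14
After 3 (read(4)): returned '2ASQ', offset=18
After 4 (seek(-23, END)): offset=7
After 5 (seek(-9, END)): offset=21
After 6 (read(1)): returned 'T', offset=22
After 7 (read(3)): returned 'TH3', offset=25

Answer: 2ASQTTH3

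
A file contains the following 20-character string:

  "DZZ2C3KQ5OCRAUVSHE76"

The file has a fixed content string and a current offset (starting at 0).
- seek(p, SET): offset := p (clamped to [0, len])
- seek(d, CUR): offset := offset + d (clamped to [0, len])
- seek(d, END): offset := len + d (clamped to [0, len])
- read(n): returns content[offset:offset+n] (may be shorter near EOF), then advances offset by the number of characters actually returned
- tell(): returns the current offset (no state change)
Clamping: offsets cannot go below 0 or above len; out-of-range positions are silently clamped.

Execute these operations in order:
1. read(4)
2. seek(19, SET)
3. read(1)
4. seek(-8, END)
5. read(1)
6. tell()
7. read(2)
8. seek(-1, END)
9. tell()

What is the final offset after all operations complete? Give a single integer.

Answer: 19

Derivation:
After 1 (read(4)): returned 'DZZ2', offset=4
After 2 (seek(19, SET)): offset=19
After 3 (read(1)): returned '6', offset=20
After 4 (seek(-8, END)): offset=12
After 5 (read(1)): returned 'A', offset=13
After 6 (tell()): offset=13
After 7 (read(2)): returned 'UV', offset=15
After 8 (seek(-1, END)): offset=19
After 9 (tell()): offset=19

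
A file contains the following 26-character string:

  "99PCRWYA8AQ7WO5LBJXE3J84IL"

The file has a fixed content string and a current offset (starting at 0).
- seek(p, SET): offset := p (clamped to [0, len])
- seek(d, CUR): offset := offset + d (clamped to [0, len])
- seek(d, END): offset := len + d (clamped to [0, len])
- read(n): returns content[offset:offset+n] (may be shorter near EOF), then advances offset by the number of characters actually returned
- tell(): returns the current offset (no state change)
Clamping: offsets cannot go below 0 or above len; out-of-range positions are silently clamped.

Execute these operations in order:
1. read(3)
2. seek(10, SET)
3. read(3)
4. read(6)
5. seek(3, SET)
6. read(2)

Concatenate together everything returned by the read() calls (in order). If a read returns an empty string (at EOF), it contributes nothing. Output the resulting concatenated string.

After 1 (read(3)): returned '99P', offset=3
After 2 (seek(10, SET)): offset=10
After 3 (read(3)): returned 'Q7W', offset=13
After 4 (read(6)): returned 'O5LBJX', offset=19
After 5 (seek(3, SET)): offset=3
After 6 (read(2)): returned 'CR', offset=5

Answer: 99PQ7WO5LBJXCR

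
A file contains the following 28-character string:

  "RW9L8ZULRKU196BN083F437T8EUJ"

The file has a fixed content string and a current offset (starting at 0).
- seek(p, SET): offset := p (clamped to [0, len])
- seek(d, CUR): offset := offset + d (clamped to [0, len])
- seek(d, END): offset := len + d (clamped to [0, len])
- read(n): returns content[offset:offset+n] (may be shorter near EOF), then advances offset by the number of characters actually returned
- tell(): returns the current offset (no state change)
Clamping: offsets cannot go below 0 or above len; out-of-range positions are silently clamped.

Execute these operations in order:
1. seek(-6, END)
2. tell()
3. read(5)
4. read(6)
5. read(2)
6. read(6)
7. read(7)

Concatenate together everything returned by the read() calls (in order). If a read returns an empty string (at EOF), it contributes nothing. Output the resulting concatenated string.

After 1 (seek(-6, END)): offset=22
After 2 (tell()): offset=22
After 3 (read(5)): returned '7T8EU', offset=27
After 4 (read(6)): returned 'J', offset=28
After 5 (read(2)): returned '', offset=28
After 6 (read(6)): returned '', offset=28
After 7 (read(7)): returned '', offset=28

Answer: 7T8EUJ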